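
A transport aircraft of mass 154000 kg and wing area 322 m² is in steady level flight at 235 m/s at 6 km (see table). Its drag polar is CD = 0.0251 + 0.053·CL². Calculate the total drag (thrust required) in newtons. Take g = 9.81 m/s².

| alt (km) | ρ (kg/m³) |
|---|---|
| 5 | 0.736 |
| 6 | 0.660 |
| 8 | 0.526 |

At 6 km, from the table: ρ = 0.660 kg/m³.
Weight W = mg = 154000 × 9.81 = 1.5107×10^6 N; in level flight L = W.
Dynamic pressure q = 0.5 × 0.66 × 235² = 18220 Pa.
CL = 2W/(ρv²S) = 2×1.5107×10^6/(0.66×235²×322) = 0.2574.
CD = 0.0251 + 0.053 × 0.2574² = 0.02861.
D = q·S·CD = 18220 × 322 × 0.02861 = 1.679×10^5 N

D = 1.68×10^5 N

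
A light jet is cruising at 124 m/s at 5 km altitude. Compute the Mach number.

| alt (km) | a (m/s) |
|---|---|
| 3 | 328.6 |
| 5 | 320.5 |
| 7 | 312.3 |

At 5 km, from the table: a = 320.5 m/s.
M = v/a = 124 / 320.5 = 0.387

M = 0.387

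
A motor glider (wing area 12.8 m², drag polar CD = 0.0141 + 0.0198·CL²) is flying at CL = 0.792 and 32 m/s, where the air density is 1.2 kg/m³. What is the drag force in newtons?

CD = 0.0141 + 0.0198 × 0.792² = 0.02652
D = ½ρv²S·CD = ½ × 1.2 × 32² × 12.8 × 0.02652 = 209 N

D = 209 N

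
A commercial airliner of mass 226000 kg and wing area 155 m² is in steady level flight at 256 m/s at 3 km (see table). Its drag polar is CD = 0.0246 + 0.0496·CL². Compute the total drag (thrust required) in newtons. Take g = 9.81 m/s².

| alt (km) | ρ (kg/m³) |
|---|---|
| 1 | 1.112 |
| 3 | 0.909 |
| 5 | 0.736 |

At 3 km, from the table: ρ = 0.909 kg/m³.
Level flight ⇒ L = W = m·g = 226000 × 9.81 = 2.2171×10^6 N.
q = ½ρv² = ½ × 0.909 × 256² = 29790 Pa.
CL = W/(q·S) = 2.2171×10^6 / (29790 × 155) = 0.4802.
CD = 0.0246 + 0.0496 × 0.4802² = 0.03604.
D = q·S·CD = 29790 × 155 × 0.03604 = 1.664×10^5 N

D = 1.66×10^5 N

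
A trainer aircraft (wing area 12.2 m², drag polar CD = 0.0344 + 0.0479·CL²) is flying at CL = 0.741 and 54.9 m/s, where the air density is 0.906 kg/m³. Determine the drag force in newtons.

CD = 0.0344 + 0.0479 × 0.741² = 0.0607
D = ½ρv²S·CD = ½ × 0.906 × 54.9² × 12.2 × 0.0607 = 1010 N

D = 1010 N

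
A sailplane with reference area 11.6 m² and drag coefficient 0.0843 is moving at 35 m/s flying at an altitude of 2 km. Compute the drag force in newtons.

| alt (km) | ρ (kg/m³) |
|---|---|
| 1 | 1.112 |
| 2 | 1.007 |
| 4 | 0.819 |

At 2 km, from the table: ρ = 1.007 kg/m³.
D = ½ρv²S·CD = ½ × 1.007 × 35² × 11.6 × 0.0843 = 603 N

D = 603 N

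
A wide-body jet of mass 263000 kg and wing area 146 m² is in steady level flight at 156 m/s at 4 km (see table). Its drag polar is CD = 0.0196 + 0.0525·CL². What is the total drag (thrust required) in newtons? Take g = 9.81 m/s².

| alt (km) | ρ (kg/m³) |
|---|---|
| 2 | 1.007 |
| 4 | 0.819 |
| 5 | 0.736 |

D = 2.69×10^5 N

At 4 km, from the table: ρ = 0.819 kg/m³.
In steady level flight, lift balances weight: W = mg = 263000 × 9.81 = 2.58×10^6 N.
Dynamic pressure q = 0.5 × 0.819 × 156² = 9966 Pa.
CL = 2W/(ρv²S) = 2×2.58×10^6/(0.819×156²×146) = 1.773.
CD = 0.0196 + 0.0525 × 1.773² = 0.1847.
D = q·S·CD = 9966 × 146 × 0.1847 = 2.687×10^5 N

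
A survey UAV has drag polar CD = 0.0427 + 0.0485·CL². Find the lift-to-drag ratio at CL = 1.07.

L/D = 10.9

CD = 0.0427 + 0.0485 × 1.07² = 0.09823
L/D = CL/CD = 1.07 / 0.09823 = 10.9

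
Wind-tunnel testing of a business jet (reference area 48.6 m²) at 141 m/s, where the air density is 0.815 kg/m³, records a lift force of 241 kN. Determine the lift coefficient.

From L = ½ρv²S·CL, rearranging gives CL = 2L/(ρv²S).
CL = 2 × 2.41×10^5 / (0.815 × 141² × 48.6) = 0.612

CL = 0.612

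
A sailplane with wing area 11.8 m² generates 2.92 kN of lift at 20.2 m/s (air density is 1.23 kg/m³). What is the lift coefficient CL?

From L = ½ρv²S·CL, rearranging gives CL = 2L/(ρv²S).
CL = 2 × 2920 / (1.23 × 20.2² × 11.8) = 0.986

CL = 0.986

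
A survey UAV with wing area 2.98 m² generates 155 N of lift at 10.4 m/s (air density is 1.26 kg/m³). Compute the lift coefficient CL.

From L = ½ρv²S·CL, rearranging gives CL = 2L/(ρv²S).
CL = 2 × 155 / (1.26 × 10.4² × 2.98) = 0.763

CL = 0.763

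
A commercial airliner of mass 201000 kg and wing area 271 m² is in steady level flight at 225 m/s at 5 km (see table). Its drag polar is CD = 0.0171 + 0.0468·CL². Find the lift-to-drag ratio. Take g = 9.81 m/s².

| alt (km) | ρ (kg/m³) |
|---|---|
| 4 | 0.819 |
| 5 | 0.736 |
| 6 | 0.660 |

At 5 km, from the table: ρ = 0.736 kg/m³.
Level flight ⇒ L = W = m·g = 201000 × 9.81 = 1.9718×10^6 N.
q = ½ρv² = ½ × 0.736 × 225² = 18630 Pa.
CL = W/(q·S) = 1.9718×10^6 / (18630 × 271) = 0.3906.
CD = 0.0171 + 0.0468 × 0.3906² = 0.02424.
L/D = CL/CD = 0.3906 / 0.02424 = 16.1

L/D = 16.1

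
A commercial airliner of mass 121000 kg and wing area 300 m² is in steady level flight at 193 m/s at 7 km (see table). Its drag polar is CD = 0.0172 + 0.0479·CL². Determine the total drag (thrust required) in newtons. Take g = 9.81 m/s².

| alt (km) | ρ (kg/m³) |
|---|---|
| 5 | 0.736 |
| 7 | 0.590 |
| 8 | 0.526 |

D = 77200 N

At 7 km, from the table: ρ = 0.590 kg/m³.
In steady level flight, lift balances weight: W = mg = 121000 × 9.81 = 1.187×10^6 N.
q = ½ρv² = ½ × 0.59 × 193² = 10990 Pa.
CL = W/(q·S) = 1.187×10^6 / (10990 × 300) = 0.3601.
CD = 0.0172 + 0.0479 × 0.3601² = 0.02341.
D = q·S·CD = 10990 × 300 × 0.02341 = 77170 N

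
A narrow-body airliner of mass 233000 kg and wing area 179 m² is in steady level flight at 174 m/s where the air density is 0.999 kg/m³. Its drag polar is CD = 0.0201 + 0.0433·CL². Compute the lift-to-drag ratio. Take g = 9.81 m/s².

In steady level flight, lift balances weight: W = mg = 233000 × 9.81 = 2.2857×10^6 N.
q = ½ρv² = ½ × 0.999 × 174² = 15120 Pa.
CL = W/(q·S) = 2.2857×10^6 / (15120 × 179) = 0.8444.
CD = 0.0201 + 0.0433 × 0.8444² = 0.05097.
L/D = CL/CD = 0.8444 / 0.05097 = 16.6

L/D = 16.6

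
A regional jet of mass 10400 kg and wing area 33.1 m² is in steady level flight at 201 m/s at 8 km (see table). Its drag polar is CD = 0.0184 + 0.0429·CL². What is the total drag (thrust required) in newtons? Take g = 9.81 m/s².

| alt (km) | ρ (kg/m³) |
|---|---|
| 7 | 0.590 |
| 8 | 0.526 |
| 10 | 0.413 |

At 8 km, from the table: ρ = 0.526 kg/m³.
In steady level flight, lift balances weight: W = mg = 10400 × 9.81 = 1.0202×10^5 N.
Dynamic pressure q = 0.5 × 0.526 × 201² = 10630 Pa.
CL = W/(q·S) = 1.0202×10^5 / (10630 × 33.1) = 0.2901.
CD = 0.0184 + 0.0429 × 0.2901² = 0.02201.
D = q·S·CD = 10630 × 33.1 × 0.02201 = 7741 N

D = 7740 N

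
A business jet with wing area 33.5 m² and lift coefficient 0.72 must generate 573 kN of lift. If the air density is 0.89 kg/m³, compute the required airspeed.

v = 231 m/s

L = ½ρv²S·CL ⇒ v = √(2L/(ρ·S·CL))
v = √(2 × 5.73×10^5 / (0.89 × 33.5 × 0.72)) = √53380 = 231 m/s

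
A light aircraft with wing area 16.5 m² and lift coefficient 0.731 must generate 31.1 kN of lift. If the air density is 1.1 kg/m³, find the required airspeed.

v = 68.5 m/s

L = ½ρv²S·CL ⇒ v = √(2L/(ρ·S·CL))
v = √(2 × 31100 / (1.1 × 16.5 × 0.731)) = √4688 = 68.5 m/s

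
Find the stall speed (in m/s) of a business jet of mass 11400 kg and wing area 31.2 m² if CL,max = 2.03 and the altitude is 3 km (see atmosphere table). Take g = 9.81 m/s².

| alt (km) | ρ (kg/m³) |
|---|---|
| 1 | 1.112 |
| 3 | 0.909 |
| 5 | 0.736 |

At 3 km, from the table: ρ = 0.909 kg/m³.
Stall occurs when L = W at CL,max. W = mg = 11400 × 9.81 = 1.118×10^5 N.
From L = ½ρV²S·CL,max = W: V_stall = √(2W/(ρSCL,max)) = √(2·1.118×10^5/(0.909·31.2·2.03))
V_stall = √3885 = 62.3 m/s

V_stall = 62.3 m/s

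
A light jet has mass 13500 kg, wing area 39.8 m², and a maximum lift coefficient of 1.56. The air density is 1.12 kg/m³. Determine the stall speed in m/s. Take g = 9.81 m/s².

At stall, lift equals weight: L = W = m·g = 13500 × 9.81 = 1.324×10^5 N.
V_stall = √(2W/(ρ·S·CL,max)) = √(2 × 1.324×10^5 / (1.12 × 39.8 × 1.56))
V_stall = √3809 = 61.7 m/s

V_stall = 61.7 m/s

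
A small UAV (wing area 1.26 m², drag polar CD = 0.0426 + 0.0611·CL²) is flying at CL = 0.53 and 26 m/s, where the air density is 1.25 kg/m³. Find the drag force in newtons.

CD = 0.0426 + 0.0611 × 0.53² = 0.05976
D = ½ρv²S·CD = ½ × 1.25 × 26² × 1.26 × 0.05976 = 31.8 N

D = 31.8 N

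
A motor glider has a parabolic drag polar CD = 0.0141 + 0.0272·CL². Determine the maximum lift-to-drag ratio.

For CD = CD0 + K·CL², (L/D)max occurs at CL* = √(CD0/K) and equals 1/(2√(K·CD0)).
(L/D)max = 1/(2√(0.0272 × 0.0141)) = 1/(2 × 0.01958) = 25.5

(L/D)max = 25.5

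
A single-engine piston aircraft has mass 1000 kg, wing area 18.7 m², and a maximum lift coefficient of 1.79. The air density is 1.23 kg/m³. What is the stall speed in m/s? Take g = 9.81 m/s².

V_stall = 21.8 m/s

At stall, lift equals weight: L = W = m·g = 1000 × 9.81 = 9810 N.
V_stall = √(2W/(ρ·S·CL,max)) = √(2 × 9810 / (1.23 × 18.7 × 1.79))
V_stall = √476.5 = 21.8 m/s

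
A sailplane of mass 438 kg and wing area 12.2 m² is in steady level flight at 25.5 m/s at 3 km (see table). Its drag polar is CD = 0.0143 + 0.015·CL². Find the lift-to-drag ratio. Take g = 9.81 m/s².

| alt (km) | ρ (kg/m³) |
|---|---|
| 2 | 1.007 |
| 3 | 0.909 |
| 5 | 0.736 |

At 3 km, from the table: ρ = 0.909 kg/m³.
Weight W = mg = 438 × 9.81 = 4296.8 N; in level flight L = W.
q = ½ρv² = ½ × 0.909 × 25.5² = 295.5 Pa.
Required CL = L/(qS) = 4296.8/(295.5·12.2) = 1.192.
CD = 0.0143 + 0.015 × 1.192² = 0.0356.
L/D = CL/CD = 1.192 / 0.0356 = 33.5

L/D = 33.5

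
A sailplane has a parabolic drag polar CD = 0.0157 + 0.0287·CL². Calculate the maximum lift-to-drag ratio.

For CD = CD0 + K·CL², (L/D)max occurs at CL* = √(CD0/K) and equals 1/(2√(K·CD0)).
(L/D)max = 1/(2√(0.0287 × 0.0157)) = 1/(2 × 0.02123) = 23.6

(L/D)max = 23.6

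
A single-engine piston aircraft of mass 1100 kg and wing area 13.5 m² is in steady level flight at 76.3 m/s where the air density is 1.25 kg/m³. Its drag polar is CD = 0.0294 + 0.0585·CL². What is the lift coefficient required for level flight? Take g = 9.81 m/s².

Weight W = mg = 1100 × 9.81 = 10791 N; in level flight L = W.
q = ½ρv² = ½ × 1.25 × 76.3² = 3639 Pa.
Required CL = L/(qS) = 10791/(3639·13.5) = 0.2197.

CL = 0.22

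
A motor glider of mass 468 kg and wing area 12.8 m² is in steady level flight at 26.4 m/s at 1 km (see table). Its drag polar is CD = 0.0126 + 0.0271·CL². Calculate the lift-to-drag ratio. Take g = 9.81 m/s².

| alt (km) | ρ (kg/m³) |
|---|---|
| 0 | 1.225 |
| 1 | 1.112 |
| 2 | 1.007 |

At 1 km, from the table: ρ = 1.112 kg/m³.
Weight W = mg = 468 × 9.81 = 4591.1 N; in level flight L = W.
q = ½ρv² = ½ × 1.112 × 26.4² = 387.5 Pa.
CL = W/(q·S) = 4591.1 / (387.5 × 12.8) = 0.9256.
CD = 0.0126 + 0.0271 × 0.9256² = 0.03582.
L/D = CL/CD = 0.9256 / 0.03582 = 25.8

L/D = 25.8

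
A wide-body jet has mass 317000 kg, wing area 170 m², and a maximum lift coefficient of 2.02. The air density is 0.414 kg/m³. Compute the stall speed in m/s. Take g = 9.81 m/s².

Weight W = mg = 317000 × 9.81 = 3.11×10^6 N.
V_stall = √(2W/(ρ·S·CL,max)) = √(2 × 3.11×10^6 / (0.414 × 170 × 2.02))
V_stall = √43750 = 209 m/s

V_stall = 209 m/s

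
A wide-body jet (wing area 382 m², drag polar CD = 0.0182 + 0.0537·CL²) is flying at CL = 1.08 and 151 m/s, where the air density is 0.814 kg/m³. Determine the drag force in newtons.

D = 2.87×10^5 N

CD = 0.0182 + 0.0537 × 1.08² = 0.08084
D = ½ρv²S·CD = ½ × 0.814 × 151² × 382 × 0.08084 = 2.87×10^5 N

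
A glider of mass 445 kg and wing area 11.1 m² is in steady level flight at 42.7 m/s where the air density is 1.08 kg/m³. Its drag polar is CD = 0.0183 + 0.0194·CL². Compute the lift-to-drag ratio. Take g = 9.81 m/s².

L/D = 18.7

In steady level flight, lift balances weight: W = mg = 445 × 9.81 = 4365.4 N.
q = ½ρv² = ½ × 1.08 × 42.7² = 984.6 Pa.
CL = 2W/(ρv²S) = 2×4365.4/(1.08×42.7²×11.1) = 0.3994.
CD = 0.0183 + 0.0194 × 0.3994² = 0.0214.
L/D = CL/CD = 0.3994 / 0.0214 = 18.7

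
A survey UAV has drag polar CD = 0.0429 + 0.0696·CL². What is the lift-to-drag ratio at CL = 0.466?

CD = 0.0429 + 0.0696 × 0.466² = 0.05801
L/D = CL/CD = 0.466 / 0.05801 = 8.03

L/D = 8.03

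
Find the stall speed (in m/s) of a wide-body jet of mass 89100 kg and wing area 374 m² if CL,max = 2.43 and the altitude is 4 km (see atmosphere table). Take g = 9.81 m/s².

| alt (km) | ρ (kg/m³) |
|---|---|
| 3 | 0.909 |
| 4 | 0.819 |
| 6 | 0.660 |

V_stall = 48.5 m/s

At 4 km, from the table: ρ = 0.819 kg/m³.
Weight W = mg = 89100 × 9.81 = 8.741×10^5 N.
V_stall = √(2W/(ρ·S·CL,max)) = √(2 × 8.741×10^5 / (0.819 × 374 × 2.43))
V_stall = √2349 = 48.5 m/s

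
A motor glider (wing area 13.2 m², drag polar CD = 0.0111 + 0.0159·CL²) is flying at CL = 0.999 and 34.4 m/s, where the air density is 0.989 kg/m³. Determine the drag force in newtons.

D = 208 N

CD = 0.0111 + 0.0159 × 0.999² = 0.02697
D = ½ρv²S·CD = ½ × 0.989 × 34.4² × 13.2 × 0.02697 = 208 N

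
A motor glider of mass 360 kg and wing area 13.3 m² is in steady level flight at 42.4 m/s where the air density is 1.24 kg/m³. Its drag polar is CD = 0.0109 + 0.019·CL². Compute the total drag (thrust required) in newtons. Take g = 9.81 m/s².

Level flight ⇒ L = W = m·g = 360 × 9.81 = 3531.6 N.
Dynamic pressure q = 0.5 × 1.24 × 42.4² = 1115 Pa.
Required CL = L/(qS) = 3531.6/(1115·13.3) = 0.2382.
CD = 0.0109 + 0.019 × 0.2382² = 0.01198.
D = q·S·CD = 1115 × 13.3 × 0.01198 = 177.6 N

D = 178 N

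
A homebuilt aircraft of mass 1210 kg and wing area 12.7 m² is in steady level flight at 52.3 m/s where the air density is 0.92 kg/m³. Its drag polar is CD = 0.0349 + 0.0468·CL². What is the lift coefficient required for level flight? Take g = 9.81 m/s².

CL = 0.743

Level flight ⇒ L = W = m·g = 1210 × 9.81 = 11870 N.
Dynamic pressure q = 0.5 × 0.92 × 52.3² = 1258 Pa.
CL = W/(q·S) = 11870 / (1258 × 12.7) = 0.7428.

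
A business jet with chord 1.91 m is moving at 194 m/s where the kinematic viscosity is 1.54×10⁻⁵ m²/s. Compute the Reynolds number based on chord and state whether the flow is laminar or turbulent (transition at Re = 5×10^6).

Re = v·c/ν = 194 × 1.91 / (1.54×10⁻⁵) = 2.41×10^7
Since 2.41×10^7 > 5×10^6, the flow is turbulent.

Re = 2.41×10^7 (turbulent)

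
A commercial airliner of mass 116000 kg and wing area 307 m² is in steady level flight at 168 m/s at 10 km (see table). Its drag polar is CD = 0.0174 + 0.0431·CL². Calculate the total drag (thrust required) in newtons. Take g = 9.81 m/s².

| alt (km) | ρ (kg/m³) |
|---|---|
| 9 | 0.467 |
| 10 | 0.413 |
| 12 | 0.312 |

At 10 km, from the table: ρ = 0.413 kg/m³.
Weight W = mg = 116000 × 9.81 = 1.138×10^6 N; in level flight L = W.
q = ½ρv² = ½ × 0.413 × 168² = 5828 Pa.
CL = 2W/(ρv²S) = 2×1.138×10^6/(0.413×168²×307) = 0.636.
CD = 0.0174 + 0.0431 × 0.636² = 0.03483.
D = q·S·CD = 5828 × 307 × 0.03483 = 62330 N

D = 62300 N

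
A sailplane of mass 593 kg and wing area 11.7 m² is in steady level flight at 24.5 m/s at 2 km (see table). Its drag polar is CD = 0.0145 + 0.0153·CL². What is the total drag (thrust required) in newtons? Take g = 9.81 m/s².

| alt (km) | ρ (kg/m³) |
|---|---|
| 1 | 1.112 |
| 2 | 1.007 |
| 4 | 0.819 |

D = 198 N

At 2 km, from the table: ρ = 1.007 kg/m³.
Weight W = mg = 593 × 9.81 = 5817.3 N; in level flight L = W.
Dynamic pressure q = 0.5 × 1.007 × 24.5² = 302.2 Pa.
CL = W/(q·S) = 5817.3 / (302.2 × 11.7) = 1.645.
CD = 0.0145 + 0.0153 × 1.645² = 0.05591.
D = q·S·CD = 302.2 × 11.7 × 0.05591 = 197.7 N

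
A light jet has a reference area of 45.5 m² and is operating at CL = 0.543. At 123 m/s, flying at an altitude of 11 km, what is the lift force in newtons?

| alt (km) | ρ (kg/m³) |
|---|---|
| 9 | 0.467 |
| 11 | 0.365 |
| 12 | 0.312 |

At 11 km, from the table: ρ = 0.365 kg/m³.
L = ½ρv²S·CL = ½ × 0.365 × 123² × 45.5 × 0.543 = 68200 N ≈ 68.2 kN

L = 68200 N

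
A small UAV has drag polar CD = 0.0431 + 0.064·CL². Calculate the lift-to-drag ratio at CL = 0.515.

L/D = 8.57

CD = 0.0431 + 0.064 × 0.515² = 0.06007
L/D = CL/CD = 0.515 / 0.06007 = 8.57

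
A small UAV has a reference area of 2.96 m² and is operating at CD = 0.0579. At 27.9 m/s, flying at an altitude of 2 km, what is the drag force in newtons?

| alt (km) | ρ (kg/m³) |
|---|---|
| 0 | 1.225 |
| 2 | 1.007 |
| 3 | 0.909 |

At 2 km, from the table: ρ = 1.007 kg/m³.
Dynamic pressure q = ½ρv² = ½ × 1.007 × 27.9² = 391.9 Pa.
D = q·S·CD = 391.9 × 2.96 × 0.0579 = 67.2 N

D = 67.2 N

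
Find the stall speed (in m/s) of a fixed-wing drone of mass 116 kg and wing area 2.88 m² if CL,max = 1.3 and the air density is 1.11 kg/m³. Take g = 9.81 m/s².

At stall, lift equals weight: L = W = m·g = 116 × 9.81 = 1138 N.
From L = ½ρV²S·CL,max = W: V_stall = √(2W/(ρSCL,max)) = √(2·1138/(1.11·2.88·1.3))
V_stall = √547.6 = 23.4 m/s

V_stall = 23.4 m/s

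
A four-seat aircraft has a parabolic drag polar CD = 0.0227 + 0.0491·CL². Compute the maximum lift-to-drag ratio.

For CD = CD0 + K·CL², (L/D)max occurs at CL* = √(CD0/K) and equals 1/(2√(K·CD0)).
(L/D)max = 1/(2√(0.0491 × 0.0227)) = 1/(2 × 0.03339) = 15

(L/D)max = 15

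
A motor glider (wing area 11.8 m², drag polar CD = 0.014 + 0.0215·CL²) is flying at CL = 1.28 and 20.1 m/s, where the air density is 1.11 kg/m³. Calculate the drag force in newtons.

D = 130 N

CD = 0.014 + 0.0215 × 1.28² = 0.04923
D = ½ρv²S·CD = ½ × 1.11 × 20.1² × 11.8 × 0.04923 = 130 N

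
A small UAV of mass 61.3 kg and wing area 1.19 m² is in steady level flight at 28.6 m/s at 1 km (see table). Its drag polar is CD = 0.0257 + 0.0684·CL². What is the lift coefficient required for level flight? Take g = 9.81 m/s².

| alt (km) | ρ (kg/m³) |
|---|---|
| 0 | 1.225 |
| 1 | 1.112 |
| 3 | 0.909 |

CL = 1.11

At 1 km, from the table: ρ = 1.112 kg/m³.
Level flight ⇒ L = W = m·g = 61.3 × 9.81 = 601.35 N.
q = ½ρv² = ½ × 1.112 × 28.6² = 454.8 Pa.
Required CL = L/(qS) = 601.35/(454.8·1.19) = 1.111.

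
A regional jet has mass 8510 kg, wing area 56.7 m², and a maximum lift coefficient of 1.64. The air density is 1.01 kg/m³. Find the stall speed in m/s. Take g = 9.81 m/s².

Stall occurs when L = W at CL,max. W = mg = 8510 × 9.81 = 83480 N.
V_stall = √(2W/(ρ·S·CL,max)) = √(2 × 83480 / (1.01 × 56.7 × 1.64))
V_stall = √1778 = 42.2 m/s

V_stall = 42.2 m/s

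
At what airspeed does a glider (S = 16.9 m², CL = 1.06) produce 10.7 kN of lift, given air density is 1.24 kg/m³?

L = ½ρv²S·CL ⇒ v = √(2L/(ρ·S·CL))
v = √(2 × 10700 / (1.24 × 16.9 × 1.06)) = √963.4 = 31 m/s

v = 31 m/s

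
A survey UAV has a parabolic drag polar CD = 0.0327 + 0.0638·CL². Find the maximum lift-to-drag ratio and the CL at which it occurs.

(L/D)max = 10.9, at CL = 0.716

For CD = CD0 + K·CL², (L/D)max occurs at CL* = √(CD0/K) and equals 1/(2√(K·CD0)).
(L/D)max = 1/(2√(0.0638 × 0.0327)) = 1/(2 × 0.04568) = 10.9
CL* = √(0.0327/0.0638) = 0.716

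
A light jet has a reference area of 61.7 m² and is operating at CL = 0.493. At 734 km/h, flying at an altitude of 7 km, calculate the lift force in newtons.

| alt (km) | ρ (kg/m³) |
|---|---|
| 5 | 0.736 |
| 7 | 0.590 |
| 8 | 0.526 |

At 7 km, from the table: ρ = 0.590 kg/m³.
Convert speed: v = 734 km/h ÷ 3.6 = 203.9 m/s.
L = ½ρv²S·CL = ½ × 0.59 × 203.9² × 61.7 × 0.493 = 3.73×10^5 N ≈ 373 kN

L = 3.73×10^5 N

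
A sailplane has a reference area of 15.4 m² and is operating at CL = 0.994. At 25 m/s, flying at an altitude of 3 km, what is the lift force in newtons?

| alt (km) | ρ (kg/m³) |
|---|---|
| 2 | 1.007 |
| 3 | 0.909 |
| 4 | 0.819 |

L = 4350 N

At 3 km, from the table: ρ = 0.909 kg/m³.
L = ½ρv²S·CL = ½ × 0.909 × 25² × 15.4 × 0.994 = 4350 N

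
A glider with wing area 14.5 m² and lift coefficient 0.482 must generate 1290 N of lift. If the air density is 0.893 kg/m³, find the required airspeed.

v = 20.3 m/s

L = ½ρv²S·CL ⇒ v = √(2L/(ρ·S·CL))
v = √(2 × 1290 / (0.893 × 14.5 × 0.482)) = √413.4 = 20.3 m/s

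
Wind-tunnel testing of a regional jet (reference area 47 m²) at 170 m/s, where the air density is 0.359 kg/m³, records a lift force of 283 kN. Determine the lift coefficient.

CL = 1.16

From L = ½ρv²S·CL, rearranging gives CL = 2L/(ρv²S).
CL = 2 × 2.83×10^5 / (0.359 × 170² × 47) = 1.16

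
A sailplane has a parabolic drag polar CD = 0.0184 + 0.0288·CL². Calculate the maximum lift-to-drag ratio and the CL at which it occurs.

For CD = CD0 + K·CL², (L/D)max occurs at CL* = √(CD0/K) and equals 1/(2√(K·CD0)).
(L/D)max = 1/(2√(0.0288 × 0.0184)) = 1/(2 × 0.02302) = 21.7
CL* = √(0.0184/0.0288) = 0.799

(L/D)max = 21.7, at CL = 0.799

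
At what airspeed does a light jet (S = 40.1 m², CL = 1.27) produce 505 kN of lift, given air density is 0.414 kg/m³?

v = 219 m/s

L = ½ρv²S·CL ⇒ v = √(2L/(ρ·S·CL))
v = √(2 × 5.05×10^5 / (0.414 × 40.1 × 1.27)) = √47900 = 219 m/s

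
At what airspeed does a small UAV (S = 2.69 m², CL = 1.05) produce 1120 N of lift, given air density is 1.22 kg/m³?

L = ½ρv²S·CL ⇒ v = √(2L/(ρ·S·CL))
v = √(2 × 1120 / (1.22 × 2.69 × 1.05)) = √650 = 25.5 m/s

v = 25.5 m/s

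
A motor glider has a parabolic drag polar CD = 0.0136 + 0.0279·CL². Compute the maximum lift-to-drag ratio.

For CD = CD0 + K·CL², (L/D)max occurs at CL* = √(CD0/K) and equals 1/(2√(K·CD0)).
(L/D)max = 1/(2√(0.0279 × 0.0136)) = 1/(2 × 0.01948) = 25.7

(L/D)max = 25.7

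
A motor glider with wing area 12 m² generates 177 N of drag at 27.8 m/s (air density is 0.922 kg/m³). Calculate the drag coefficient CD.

CD = 0.0414

From D = ½ρv²S·CD, rearranging gives CD = 2D/(ρv²S).
CD = 2 × 177 / (0.922 × 27.8² × 12) = 0.0414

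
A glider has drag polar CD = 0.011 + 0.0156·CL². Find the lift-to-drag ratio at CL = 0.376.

CD = 0.011 + 0.0156 × 0.376² = 0.01321
L/D = CL/CD = 0.376 / 0.01321 = 28.5

L/D = 28.5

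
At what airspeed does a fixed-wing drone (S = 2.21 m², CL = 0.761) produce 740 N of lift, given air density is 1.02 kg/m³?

v = 29.4 m/s

L = ½ρv²S·CL ⇒ v = √(2L/(ρ·S·CL))
v = √(2 × 740 / (1.02 × 2.21 × 0.761)) = √862.7 = 29.4 m/s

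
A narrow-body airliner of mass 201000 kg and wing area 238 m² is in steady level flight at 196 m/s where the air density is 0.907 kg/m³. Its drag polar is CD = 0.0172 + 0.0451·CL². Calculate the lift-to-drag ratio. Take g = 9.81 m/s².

Level flight ⇒ L = W = m·g = 201000 × 9.81 = 1.9718×10^6 N.
q = ½ρv² = ½ × 0.907 × 196² = 17420 Pa.
Required CL = L/(qS) = 1.9718×10^6/(17420·238) = 0.4756.
CD = 0.0172 + 0.0451 × 0.4756² = 0.0274.
L/D = CL/CD = 0.4756 / 0.0274 = 17.4

L/D = 17.4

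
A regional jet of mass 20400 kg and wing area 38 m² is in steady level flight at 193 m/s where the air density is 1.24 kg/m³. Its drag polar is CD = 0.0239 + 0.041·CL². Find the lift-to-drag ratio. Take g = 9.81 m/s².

L/D = 8.76

In steady level flight, lift balances weight: W = mg = 20400 × 9.81 = 2.0012×10^5 N.
Dynamic pressure q = 0.5 × 1.24 × 193² = 23090 Pa.
CL = 2W/(ρv²S) = 2×2.0012×10^5/(1.24×193²×38) = 0.228.
CD = 0.0239 + 0.041 × 0.228² = 0.02603.
L/D = CL/CD = 0.228 / 0.02603 = 8.76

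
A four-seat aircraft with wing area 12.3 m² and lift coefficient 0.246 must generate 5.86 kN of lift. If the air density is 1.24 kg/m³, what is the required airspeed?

L = ½ρv²S·CL ⇒ v = √(2L/(ρ·S·CL))
v = √(2 × 5860 / (1.24 × 12.3 × 0.246)) = √3124 = 55.9 m/s

v = 55.9 m/s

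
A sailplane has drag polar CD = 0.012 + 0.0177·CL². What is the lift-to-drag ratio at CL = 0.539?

L/D = 31.4

CD = 0.012 + 0.0177 × 0.539² = 0.01714
L/D = CL/CD = 0.539 / 0.01714 = 31.4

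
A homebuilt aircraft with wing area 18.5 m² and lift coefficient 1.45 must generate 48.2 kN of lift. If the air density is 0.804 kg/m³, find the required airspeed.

L = ½ρv²S·CL ⇒ v = √(2L/(ρ·S·CL))
v = √(2 × 48200 / (0.804 × 18.5 × 1.45)) = √4470 = 66.9 m/s

v = 66.9 m/s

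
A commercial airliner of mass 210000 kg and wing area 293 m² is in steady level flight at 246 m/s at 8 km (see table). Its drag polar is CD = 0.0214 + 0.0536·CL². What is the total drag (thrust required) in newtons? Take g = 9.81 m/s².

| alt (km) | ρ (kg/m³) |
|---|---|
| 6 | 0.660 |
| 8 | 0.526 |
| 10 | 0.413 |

At 8 km, from the table: ρ = 0.526 kg/m³.
In steady level flight, lift balances weight: W = mg = 210000 × 9.81 = 2.0601×10^6 N.
Dynamic pressure q = 0.5 × 0.526 × 246² = 15920 Pa.
Required CL = L/(qS) = 2.0601×10^6/(15920·293) = 0.4418.
CD = 0.0214 + 0.0536 × 0.4418² = 0.03186.
D = q·S·CD = 15920 × 293 × 0.03186 = 1.486×10^5 N

D = 1.49×10^5 N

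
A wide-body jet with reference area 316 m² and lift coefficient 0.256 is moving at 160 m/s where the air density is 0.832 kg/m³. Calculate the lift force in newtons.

L = 8.62×10^5 N

Dynamic pressure q = ½ρv² = ½ × 0.832 × 160² = 10650 Pa.
L = q·S·CL = 10650 × 316 × 0.256 = 8.62×10^5 N ≈ 862 kN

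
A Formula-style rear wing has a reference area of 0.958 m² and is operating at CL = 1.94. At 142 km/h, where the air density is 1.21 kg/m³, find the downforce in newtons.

Convert speed: v = 142 km/h ÷ 3.6 = 39.44 m/s.
Dynamic pressure q = ½ρv² = ½ × 1.21 × 39.44² = 941.3 Pa.
L = q·S·CL = 941.3 × 0.958 × 1.94 = 1750 N

L = 1750 N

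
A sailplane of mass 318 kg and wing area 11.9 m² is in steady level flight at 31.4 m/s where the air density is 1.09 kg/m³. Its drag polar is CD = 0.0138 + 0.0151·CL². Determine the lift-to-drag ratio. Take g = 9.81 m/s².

L/D = 28

Level flight ⇒ L = W = m·g = 318 × 9.81 = 3119.6 N.
q = ½ρv² = ½ × 1.09 × 31.4² = 537.3 Pa.
CL = W/(q·S) = 3119.6 / (537.3 × 11.9) = 0.4879.
CD = 0.0138 + 0.0151 × 0.4879² = 0.01739.
L/D = CL/CD = 0.4879 / 0.01739 = 28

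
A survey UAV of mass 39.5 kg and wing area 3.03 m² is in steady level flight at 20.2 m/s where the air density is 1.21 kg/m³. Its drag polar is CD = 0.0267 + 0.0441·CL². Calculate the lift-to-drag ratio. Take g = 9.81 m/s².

Level flight ⇒ L = W = m·g = 39.5 × 9.81 = 387.5 N.
Dynamic pressure q = 0.5 × 1.21 × 20.2² = 246.9 Pa.
Required CL = L/(qS) = 387.5/(246.9·3.03) = 0.518.
CD = 0.0267 + 0.0441 × 0.518² = 0.03854.
L/D = CL/CD = 0.518 / 0.03854 = 13.4

L/D = 13.4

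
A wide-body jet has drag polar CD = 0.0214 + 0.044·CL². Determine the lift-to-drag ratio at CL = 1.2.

CD = 0.0214 + 0.044 × 1.2² = 0.08476
L/D = CL/CD = 1.2 / 0.08476 = 14.2

L/D = 14.2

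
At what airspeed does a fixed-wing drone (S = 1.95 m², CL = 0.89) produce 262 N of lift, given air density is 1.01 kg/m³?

L = ½ρv²S·CL ⇒ v = √(2L/(ρ·S·CL))
v = √(2 × 262 / (1.01 × 1.95 × 0.89)) = √298.9 = 17.3 m/s

v = 17.3 m/s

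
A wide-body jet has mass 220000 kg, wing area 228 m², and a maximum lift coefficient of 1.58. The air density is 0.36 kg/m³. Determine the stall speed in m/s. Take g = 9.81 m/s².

V_stall = 182 m/s

Weight W = mg = 220000 × 9.81 = 2.158×10^6 N.
V_stall = √(2W/(ρ·S·CL,max)) = √(2 × 2.158×10^6 / (0.36 × 228 × 1.58))
V_stall = √33280 = 182 m/s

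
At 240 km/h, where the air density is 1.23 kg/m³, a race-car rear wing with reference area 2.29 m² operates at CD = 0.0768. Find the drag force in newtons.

Convert speed: v = 240 km/h ÷ 3.6 = 66.67 m/s.
Dynamic pressure q = ½ρv² = ½ × 1.23 × 66.67² = 2733 Pa.
D = q·S·CD = 2733 × 2.29 × 0.0768 = 481 N

D = 481 N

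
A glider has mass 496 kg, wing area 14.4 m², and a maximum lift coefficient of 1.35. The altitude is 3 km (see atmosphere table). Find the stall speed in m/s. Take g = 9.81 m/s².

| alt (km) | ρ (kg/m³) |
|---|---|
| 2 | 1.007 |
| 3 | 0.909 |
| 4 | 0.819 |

V_stall = 23.5 m/s

At 3 km, from the table: ρ = 0.909 kg/m³.
Weight W = mg = 496 × 9.81 = 4866 N.
From L = ½ρV²S·CL,max = W: V_stall = √(2W/(ρSCL,max)) = √(2·4866/(0.909·14.4·1.35))
V_stall = √550.7 = 23.5 m/s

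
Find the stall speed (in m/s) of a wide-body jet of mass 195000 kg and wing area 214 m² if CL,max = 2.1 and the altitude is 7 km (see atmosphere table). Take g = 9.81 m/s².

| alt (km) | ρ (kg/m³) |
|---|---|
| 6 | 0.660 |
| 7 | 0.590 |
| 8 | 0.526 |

At 7 km, from the table: ρ = 0.590 kg/m³.
Stall occurs when L = W at CL,max. W = mg = 195000 × 9.81 = 1.913×10^6 N.
V_stall = √(2W/(ρ·S·CL,max)) = √(2 × 1.913×10^6 / (0.59 × 214 × 2.1))
V_stall = √14430 = 120 m/s

V_stall = 120 m/s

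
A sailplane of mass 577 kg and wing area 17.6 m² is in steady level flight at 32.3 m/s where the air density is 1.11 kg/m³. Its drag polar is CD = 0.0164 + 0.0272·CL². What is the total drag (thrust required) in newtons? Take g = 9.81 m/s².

In steady level flight, lift balances weight: W = mg = 577 × 9.81 = 5660.4 N.
q = ½ρv² = ½ × 1.11 × 32.3² = 579 Pa.
CL = W/(q·S) = 5660.4 / (579 × 17.6) = 0.5554.
CD = 0.0164 + 0.0272 × 0.5554² = 0.02479.
D = q·S·CD = 579 × 17.6 × 0.02479 = 252.6 N

D = 253 N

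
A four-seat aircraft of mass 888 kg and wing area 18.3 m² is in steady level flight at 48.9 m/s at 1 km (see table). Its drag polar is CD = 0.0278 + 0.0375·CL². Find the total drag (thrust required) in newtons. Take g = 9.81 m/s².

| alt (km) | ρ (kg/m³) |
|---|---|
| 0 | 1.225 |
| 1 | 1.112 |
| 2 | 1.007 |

At 1 km, from the table: ρ = 1.112 kg/m³.
In steady level flight, lift balances weight: W = mg = 888 × 9.81 = 8711.3 N.
Dynamic pressure q = 0.5 × 1.112 × 48.9² = 1330 Pa.
Required CL = L/(qS) = 8711.3/(1330·18.3) = 0.358.
CD = 0.0278 + 0.0375 × 0.358² = 0.03261.
D = q·S·CD = 1330 × 18.3 × 0.03261 = 793.3 N

D = 793 N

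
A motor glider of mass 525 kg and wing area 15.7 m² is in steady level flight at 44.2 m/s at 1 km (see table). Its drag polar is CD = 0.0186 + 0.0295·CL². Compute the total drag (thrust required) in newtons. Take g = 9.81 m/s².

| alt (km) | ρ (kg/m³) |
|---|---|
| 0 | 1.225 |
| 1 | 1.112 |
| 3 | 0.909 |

At 1 km, from the table: ρ = 1.112 kg/m³.
Level flight ⇒ L = W = m·g = 525 × 9.81 = 5150.2 N.
q = ½ρv² = ½ × 1.112 × 44.2² = 1086 Pa.
Required CL = L/(qS) = 5150.2/(1086·15.7) = 0.302.
CD = 0.0186 + 0.0295 × 0.302² = 0.02129.
D = q·S·CD = 1086 × 15.7 × 0.02129 = 363.1 N

D = 363 N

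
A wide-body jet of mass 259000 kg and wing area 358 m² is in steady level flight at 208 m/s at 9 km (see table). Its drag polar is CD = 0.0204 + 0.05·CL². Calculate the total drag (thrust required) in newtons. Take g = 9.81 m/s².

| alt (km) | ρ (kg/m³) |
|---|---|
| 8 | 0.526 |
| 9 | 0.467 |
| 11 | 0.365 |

At 9 km, from the table: ρ = 0.467 kg/m³.
Level flight ⇒ L = W = m·g = 259000 × 9.81 = 2.5408×10^6 N.
q = ½ρv² = ½ × 0.467 × 208² = 10100 Pa.
CL = 2W/(ρv²S) = 2×2.5408×10^6/(0.467×208²×358) = 0.7025.
CD = 0.0204 + 0.05 × 0.7025² = 0.04508.
D = q·S·CD = 10100 × 358 × 0.04508 = 1.63×10^5 N

D = 1.63×10^5 N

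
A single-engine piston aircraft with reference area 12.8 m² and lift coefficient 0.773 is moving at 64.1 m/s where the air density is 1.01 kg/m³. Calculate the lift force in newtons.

L = 20500 N

L = ½ρv²S·CL = ½ × 1.01 × 64.1² × 12.8 × 0.773 = 20500 N ≈ 20.5 kN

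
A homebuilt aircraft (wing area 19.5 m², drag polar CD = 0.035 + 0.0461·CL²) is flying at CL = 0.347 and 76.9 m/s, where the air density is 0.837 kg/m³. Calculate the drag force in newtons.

D = 1960 N

CD = 0.035 + 0.0461 × 0.347² = 0.04055
D = ½ρv²S·CD = ½ × 0.837 × 76.9² × 19.5 × 0.04055 = 1960 N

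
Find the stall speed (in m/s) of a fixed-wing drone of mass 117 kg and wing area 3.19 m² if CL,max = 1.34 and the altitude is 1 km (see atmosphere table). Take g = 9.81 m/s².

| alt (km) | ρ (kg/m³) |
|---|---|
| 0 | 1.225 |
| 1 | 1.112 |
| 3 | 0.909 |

V_stall = 22 m/s

At 1 km, from the table: ρ = 1.112 kg/m³.
Stall occurs when L = W at CL,max. W = mg = 117 × 9.81 = 1148 N.
From L = ½ρV²S·CL,max = W: V_stall = √(2W/(ρSCL,max)) = √(2·1148/(1.112·3.19·1.34))
V_stall = √482.9 = 22 m/s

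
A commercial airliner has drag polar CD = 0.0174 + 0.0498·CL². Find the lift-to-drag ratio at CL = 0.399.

CD = 0.0174 + 0.0498 × 0.399² = 0.02533
L/D = CL/CD = 0.399 / 0.02533 = 15.8

L/D = 15.8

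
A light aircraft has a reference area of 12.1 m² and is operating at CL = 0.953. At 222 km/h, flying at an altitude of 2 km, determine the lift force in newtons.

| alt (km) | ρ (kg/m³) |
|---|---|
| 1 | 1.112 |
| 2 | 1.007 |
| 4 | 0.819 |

L = 22100 N

At 2 km, from the table: ρ = 1.007 kg/m³.
Convert speed: v = 222 km/h ÷ 3.6 = 61.67 m/s.
Dynamic pressure q = ½ρv² = ½ × 1.007 × 61.67² = 1915 Pa.
L = q·S·CL = 1915 × 12.1 × 0.953 = 22100 N ≈ 22.1 kN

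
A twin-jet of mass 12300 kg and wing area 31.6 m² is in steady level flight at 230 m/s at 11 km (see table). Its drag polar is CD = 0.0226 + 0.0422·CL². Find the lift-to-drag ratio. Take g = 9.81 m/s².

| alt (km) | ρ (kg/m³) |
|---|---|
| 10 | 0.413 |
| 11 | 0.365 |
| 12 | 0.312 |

At 11 km, from the table: ρ = 0.365 kg/m³.
In steady level flight, lift balances weight: W = mg = 12300 × 9.81 = 1.2066×10^5 N.
q = ½ρv² = ½ × 0.365 × 230² = 9654 Pa.
CL = 2W/(ρv²S) = 2×1.2066×10^5/(0.365×230²×31.6) = 0.3955.
CD = 0.0226 + 0.0422 × 0.3955² = 0.0292.
L/D = CL/CD = 0.3955 / 0.0292 = 13.5

L/D = 13.5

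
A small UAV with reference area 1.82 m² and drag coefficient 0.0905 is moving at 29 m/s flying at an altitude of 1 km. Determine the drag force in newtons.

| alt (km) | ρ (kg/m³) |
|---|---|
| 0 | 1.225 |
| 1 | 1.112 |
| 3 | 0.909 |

D = 77 N

At 1 km, from the table: ρ = 1.112 kg/m³.
Dynamic pressure q = ½ρv² = ½ × 1.112 × 29² = 467.6 Pa.
D = q·S·CD = 467.6 × 1.82 × 0.0905 = 77 N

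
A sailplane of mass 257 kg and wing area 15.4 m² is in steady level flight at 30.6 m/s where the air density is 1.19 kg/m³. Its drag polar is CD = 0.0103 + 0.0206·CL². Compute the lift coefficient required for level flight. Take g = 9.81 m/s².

In steady level flight, lift balances weight: W = mg = 257 × 9.81 = 2521.2 N.
Dynamic pressure q = 0.5 × 1.19 × 30.6² = 557.1 Pa.
CL = W/(q·S) = 2521.2 / (557.1 × 15.4) = 0.2938.

CL = 0.294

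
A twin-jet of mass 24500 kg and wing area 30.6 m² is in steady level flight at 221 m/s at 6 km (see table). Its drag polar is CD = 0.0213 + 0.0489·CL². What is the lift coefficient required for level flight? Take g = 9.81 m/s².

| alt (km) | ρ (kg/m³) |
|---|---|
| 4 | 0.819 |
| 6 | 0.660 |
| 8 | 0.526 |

CL = 0.487

At 6 km, from the table: ρ = 0.660 kg/m³.
In steady level flight, lift balances weight: W = mg = 24500 × 9.81 = 2.4034×10^5 N.
Dynamic pressure q = 0.5 × 0.66 × 221² = 16120 Pa.
Required CL = L/(qS) = 2.4034×10^5/(16120·30.6) = 0.4873.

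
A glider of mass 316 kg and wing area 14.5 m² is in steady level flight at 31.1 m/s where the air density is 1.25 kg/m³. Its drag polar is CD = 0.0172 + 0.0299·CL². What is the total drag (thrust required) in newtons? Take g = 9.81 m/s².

D = 184 N

In steady level flight, lift balances weight: W = mg = 316 × 9.81 = 3100 N.
Dynamic pressure q = 0.5 × 1.25 × 31.1² = 604.5 Pa.
CL = W/(q·S) = 3100 / (604.5 × 14.5) = 0.3537.
CD = 0.0172 + 0.0299 × 0.3537² = 0.02094.
D = q·S·CD = 604.5 × 14.5 × 0.02094 = 183.5 N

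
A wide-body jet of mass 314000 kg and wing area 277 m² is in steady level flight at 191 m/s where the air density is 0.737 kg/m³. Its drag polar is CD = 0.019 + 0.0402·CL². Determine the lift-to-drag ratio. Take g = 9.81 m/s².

L/D = 17.8

Weight W = mg = 314000 × 9.81 = 3.0803×10^6 N; in level flight L = W.
Dynamic pressure q = 0.5 × 0.737 × 191² = 13440 Pa.
Required CL = L/(qS) = 3.0803×10^6/(13440·277) = 0.8272.
CD = 0.019 + 0.0402 × 0.8272² = 0.04651.
L/D = CL/CD = 0.8272 / 0.04651 = 17.8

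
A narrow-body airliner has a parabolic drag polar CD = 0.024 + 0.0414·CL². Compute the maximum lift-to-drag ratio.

(L/D)max = 15.9

For CD = CD0 + K·CL², (L/D)max occurs at CL* = √(CD0/K) and equals 1/(2√(K·CD0)).
(L/D)max = 1/(2√(0.0414 × 0.024)) = 1/(2 × 0.03152) = 15.9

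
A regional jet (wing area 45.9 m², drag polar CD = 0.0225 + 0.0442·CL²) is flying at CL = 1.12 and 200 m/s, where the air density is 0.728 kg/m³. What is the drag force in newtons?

CD = 0.0225 + 0.0442 × 1.12² = 0.07794
D = ½ρv²S·CD = ½ × 0.728 × 200² × 45.9 × 0.07794 = 52100 N

D = 52100 N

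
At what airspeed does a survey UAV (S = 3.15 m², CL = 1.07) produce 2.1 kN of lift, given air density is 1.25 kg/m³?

L = ½ρv²S·CL ⇒ v = √(2L/(ρ·S·CL))
v = √(2 × 2100 / (1.25 × 3.15 × 1.07)) = √996.9 = 31.6 m/s

v = 31.6 m/s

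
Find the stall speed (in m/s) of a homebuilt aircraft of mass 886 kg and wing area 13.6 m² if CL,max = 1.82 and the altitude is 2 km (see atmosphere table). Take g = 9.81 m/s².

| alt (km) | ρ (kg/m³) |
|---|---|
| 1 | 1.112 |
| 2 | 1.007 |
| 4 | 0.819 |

V_stall = 26.4 m/s

At 2 km, from the table: ρ = 1.007 kg/m³.
Stall occurs when L = W at CL,max. W = mg = 886 × 9.81 = 8692 N.
V_stall = √(2W/(ρ·S·CL,max)) = √(2 × 8692 / (1.007 × 13.6 × 1.82))
V_stall = √697.4 = 26.4 m/s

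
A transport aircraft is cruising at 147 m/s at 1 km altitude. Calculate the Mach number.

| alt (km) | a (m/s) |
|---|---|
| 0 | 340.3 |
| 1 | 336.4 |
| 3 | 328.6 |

At 1 km, from the table: a = 336.4 m/s.
M = v/a = 147 / 336.4 = 0.437

M = 0.437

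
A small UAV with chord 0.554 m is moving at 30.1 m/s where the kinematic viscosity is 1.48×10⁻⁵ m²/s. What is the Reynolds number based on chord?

Re = v·c/ν = 30.1 × 0.554 / (1.48×10⁻⁵) = 1.13×10^6

Re = 1.13×10^6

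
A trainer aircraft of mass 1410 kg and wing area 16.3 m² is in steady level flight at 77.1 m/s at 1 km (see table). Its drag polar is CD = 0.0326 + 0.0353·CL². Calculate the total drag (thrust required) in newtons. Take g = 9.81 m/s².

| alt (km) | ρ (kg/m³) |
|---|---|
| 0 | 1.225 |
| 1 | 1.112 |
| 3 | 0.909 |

D = 1880 N

At 1 km, from the table: ρ = 1.112 kg/m³.
Weight W = mg = 1410 × 9.81 = 13832 N; in level flight L = W.
Dynamic pressure q = 0.5 × 1.112 × 77.1² = 3305 Pa.
CL = W/(q·S) = 13832 / (3305 × 16.3) = 0.2568.
CD = 0.0326 + 0.0353 × 0.2568² = 0.03493.
D = q·S·CD = 3305 × 16.3 × 0.03493 = 1882 N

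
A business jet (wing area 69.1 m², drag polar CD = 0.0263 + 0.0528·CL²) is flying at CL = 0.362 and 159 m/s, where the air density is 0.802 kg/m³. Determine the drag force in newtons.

D = 23300 N

CD = 0.0263 + 0.0528 × 0.362² = 0.03322
D = ½ρv²S·CD = ½ × 0.802 × 159² × 69.1 × 0.03322 = 23300 N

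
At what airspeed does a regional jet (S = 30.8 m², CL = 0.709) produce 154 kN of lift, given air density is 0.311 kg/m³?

v = 213 m/s

L = ½ρv²S·CL ⇒ v = √(2L/(ρ·S·CL))
v = √(2 × 1.54×10^5 / (0.311 × 30.8 × 0.709)) = √45350 = 213 m/s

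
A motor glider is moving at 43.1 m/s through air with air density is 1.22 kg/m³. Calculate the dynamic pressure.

q = 1130 Pa

q = ½ρv² = ½ × 1.22 × 43.1² = 1130 Pa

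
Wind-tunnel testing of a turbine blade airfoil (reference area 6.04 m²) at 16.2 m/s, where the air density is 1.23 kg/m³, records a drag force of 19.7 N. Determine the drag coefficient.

CD = 0.0202

From D = ½ρv²S·CD, rearranging gives CD = 2D/(ρv²S).
CD = 2 × 19.7 / (1.23 × 16.2² × 6.04) = 0.0202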